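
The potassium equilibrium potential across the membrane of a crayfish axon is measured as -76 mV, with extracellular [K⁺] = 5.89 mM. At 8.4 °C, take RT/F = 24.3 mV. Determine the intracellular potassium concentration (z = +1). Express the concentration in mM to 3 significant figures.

Nernst: E = (24.3/1) · ln([out]/[in]), so ln([out]/[in]) = -76.0 × 1 / 24.3 = -3.1276.
[out]/[in] = e^(-3.1276) = 0.04382.
[in] = 5.89 / 0.04382 = 134.4 mM.

134 mM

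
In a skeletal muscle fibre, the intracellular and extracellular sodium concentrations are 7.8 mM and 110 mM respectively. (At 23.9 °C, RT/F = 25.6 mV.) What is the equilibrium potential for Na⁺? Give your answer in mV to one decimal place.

67.7 mV

E = (25.6/z) · ln([Na⁺]_out/[Na⁺]_in) with z = +1.
= (25.6/1) · ln(110/7.8) = 25.60 · ln(14.1)
= 25.60 · (2.6464) = 67.75 mV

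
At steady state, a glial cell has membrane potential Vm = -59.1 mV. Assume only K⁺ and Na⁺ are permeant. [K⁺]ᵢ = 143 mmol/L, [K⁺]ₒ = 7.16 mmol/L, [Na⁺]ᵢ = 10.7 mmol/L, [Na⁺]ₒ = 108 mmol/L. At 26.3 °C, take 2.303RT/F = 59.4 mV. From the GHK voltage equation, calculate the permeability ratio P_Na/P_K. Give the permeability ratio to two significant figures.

0.068

Let α = P_Na/P_K. GHK: Vm = 59.4·log₁₀[(Kₒ + α·Naₒ)/(Kᵢ + α·Naᵢ)].
10^(Vm/59.4) = 10^(-59.1/59.4) = 0.10117
So 0.10117·(Kᵢ + α·Naᵢ) = Kₒ + α·Naₒ → α = (0.10117·143.0 − 7.16) / (108.0 − 0.10117·10.7)
α = (14.47 − 7.16) / (108.0 − 1.083) = 7.307/106.9 = 0.06834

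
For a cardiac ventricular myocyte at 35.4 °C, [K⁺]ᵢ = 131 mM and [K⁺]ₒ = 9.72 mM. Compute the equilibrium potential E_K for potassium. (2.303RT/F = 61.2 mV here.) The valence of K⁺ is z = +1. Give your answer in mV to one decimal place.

-69.1 mV

E = (61.2/z) · log₁₀([K⁺]_out/[K⁺]_in) with z = +1.
= (61.2/1) · log₁₀(9.72/131) = 61.20 · log₁₀(0.0742)
= 61.20 · (-1.1296) = -69.13 mV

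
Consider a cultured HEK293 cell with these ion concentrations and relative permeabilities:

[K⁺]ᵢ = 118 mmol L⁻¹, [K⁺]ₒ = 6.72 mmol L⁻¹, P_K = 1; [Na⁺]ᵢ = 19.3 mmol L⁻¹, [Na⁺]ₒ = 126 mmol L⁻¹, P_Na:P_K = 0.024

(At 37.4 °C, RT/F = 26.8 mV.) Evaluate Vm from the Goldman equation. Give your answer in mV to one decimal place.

Vm = 26.8 · ln[(Σ P·[cation]ₒ + Σ P·[anion]ᵢ) / (Σ P·[cation]ᵢ + Σ P·[anion]ₒ)]
Numerator = 1×6.72 + 0.024×126 = 9.744
Denominator = 1×118 + 0.024×19.3 = 118.5
Vm = 26.8 · ln(0.082253) = 26.8 × (-2.4980) = -66.95 mV

-66.9 mV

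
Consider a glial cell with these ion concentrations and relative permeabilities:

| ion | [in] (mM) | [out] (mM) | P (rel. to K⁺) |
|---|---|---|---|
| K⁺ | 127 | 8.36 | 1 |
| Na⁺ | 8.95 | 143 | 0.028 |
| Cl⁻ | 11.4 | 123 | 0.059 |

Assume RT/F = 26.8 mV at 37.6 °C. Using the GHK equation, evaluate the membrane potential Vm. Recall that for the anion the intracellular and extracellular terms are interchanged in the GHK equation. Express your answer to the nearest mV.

-63 mV

Vm = 26.8 · ln[(Σ P·[cation]ₒ + Σ P·[anion]ᵢ) / (Σ P·[cation]ᵢ + Σ P·[anion]ₒ)]
Numerator = 1×8.36 + 0.028×143 + 0.059×11.4 = 13.04
Denominator = 1×127 + 0.028×8.95 + 0.059×123 = 134.5
Vm = 26.8 · ln(0.096921) = 26.8 × (-2.3339) = -62.55 mV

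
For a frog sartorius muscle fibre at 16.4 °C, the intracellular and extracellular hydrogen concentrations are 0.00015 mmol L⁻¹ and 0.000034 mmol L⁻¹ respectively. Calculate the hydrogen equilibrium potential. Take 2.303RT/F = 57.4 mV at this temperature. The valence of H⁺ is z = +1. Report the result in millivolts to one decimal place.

E = (57.4/z) · log₁₀([H⁺]_out/[H⁺]_in) with z = +1.
= (57.4/1) · log₁₀(0.000034/0.00015) = 57.40 · log₁₀(0.2267)
= 57.40 · (-0.6446) = -37.00 mV

-37.0 mV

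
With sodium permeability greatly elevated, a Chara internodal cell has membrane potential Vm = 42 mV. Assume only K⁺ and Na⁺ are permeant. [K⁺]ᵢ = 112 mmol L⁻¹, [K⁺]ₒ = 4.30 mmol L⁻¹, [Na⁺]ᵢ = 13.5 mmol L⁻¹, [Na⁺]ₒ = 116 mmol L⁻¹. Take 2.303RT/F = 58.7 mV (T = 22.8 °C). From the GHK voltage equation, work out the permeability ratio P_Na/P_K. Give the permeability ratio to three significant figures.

Let α = P_Na/P_K. GHK: Vm = 58.7·log₁₀[(Kₒ + α·Naₒ)/(Kᵢ + α·Naᵢ)].
10^(Vm/58.7) = 10^(42.0/58.7) = 5.194
So 5.194·(Kᵢ + α·Naᵢ) = Kₒ + α·Naₒ → α = (5.194·112.0 − 4.3) / (116.0 − 5.194·13.5)
α = (581.7 − 4.3) / (116.0 − 70.12) = 577.4/45.88 = 12.59

12.6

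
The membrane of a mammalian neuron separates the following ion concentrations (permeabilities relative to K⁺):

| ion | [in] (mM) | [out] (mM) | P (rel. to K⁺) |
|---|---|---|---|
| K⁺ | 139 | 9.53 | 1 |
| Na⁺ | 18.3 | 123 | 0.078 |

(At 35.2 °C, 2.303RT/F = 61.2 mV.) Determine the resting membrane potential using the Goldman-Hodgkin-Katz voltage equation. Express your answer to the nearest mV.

Vm = 61.2 · log₁₀[(Σ P·[cation]ₒ + Σ P·[anion]ᵢ) / (Σ P·[cation]ᵢ + Σ P·[anion]ₒ)]
Numerator = 1×9.53 + 0.078×123 = 19.12
Denominator = 1×139 + 0.078×18.3 = 140.4
Vm = 61.2 · log₁₀(0.13618) = 61.2 × (-0.8659) = -52.99 mV

-53 mV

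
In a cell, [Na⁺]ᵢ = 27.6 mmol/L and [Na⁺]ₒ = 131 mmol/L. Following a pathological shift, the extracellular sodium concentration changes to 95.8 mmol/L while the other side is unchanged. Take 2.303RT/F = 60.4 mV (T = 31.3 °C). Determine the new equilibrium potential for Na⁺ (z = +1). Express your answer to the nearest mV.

33 mV

After the shift: [Na⁺]_out = 95.8, [Na⁺]_in = 27.6 mmol/L.
E_new = (60.4/1)·log₁₀(95.8/27.6) = 60.40 · (0.5405) = 32.64 mV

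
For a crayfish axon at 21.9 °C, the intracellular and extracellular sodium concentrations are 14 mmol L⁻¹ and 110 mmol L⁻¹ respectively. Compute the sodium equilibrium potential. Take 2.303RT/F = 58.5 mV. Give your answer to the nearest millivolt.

E = (58.5/z) · log₁₀([Na⁺]_out/[Na⁺]_in) with z = +1.
= (58.5/1) · log₁₀(110/14) = 58.50 · log₁₀(7.857)
= 58.50 · (0.8953) = 52.37 mV

52 mV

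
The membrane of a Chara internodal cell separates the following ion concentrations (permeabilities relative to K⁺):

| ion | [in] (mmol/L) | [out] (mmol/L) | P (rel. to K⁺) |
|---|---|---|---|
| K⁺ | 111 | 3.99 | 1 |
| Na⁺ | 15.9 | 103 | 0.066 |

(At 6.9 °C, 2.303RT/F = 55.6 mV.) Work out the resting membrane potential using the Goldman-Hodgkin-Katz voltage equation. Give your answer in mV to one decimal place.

Vm = 55.6 · log₁₀[(Σ P·[cation]ₒ + Σ P·[anion]ᵢ) / (Σ P·[cation]ᵢ + Σ P·[anion]ₒ)]
Numerator = 1×3.99 + 0.066×103 = 10.79
Denominator = 1×111 + 0.066×15.9 = 112
Vm = 55.6 · log₁₀(0.096279) = 55.6 × (-1.0165) = -56.52 mV

-56.5 mV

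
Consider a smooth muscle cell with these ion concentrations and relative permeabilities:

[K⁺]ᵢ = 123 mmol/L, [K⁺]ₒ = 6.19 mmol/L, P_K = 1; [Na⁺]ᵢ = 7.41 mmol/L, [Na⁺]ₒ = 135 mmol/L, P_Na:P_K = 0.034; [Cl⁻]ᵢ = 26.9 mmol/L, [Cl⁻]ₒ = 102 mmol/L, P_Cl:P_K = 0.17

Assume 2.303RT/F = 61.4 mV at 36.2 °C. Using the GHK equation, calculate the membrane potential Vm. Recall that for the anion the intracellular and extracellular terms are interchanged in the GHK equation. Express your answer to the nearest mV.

-59 mV

Vm = 61.4 · log₁₀[(Σ P·[cation]ₒ + Σ P·[anion]ᵢ) / (Σ P·[cation]ᵢ + Σ P·[anion]ₒ)]
Numerator = 1×6.19 + 0.034×135 + 0.17×26.9 = 15.35
Denominator = 1×123 + 0.034×7.41 + 0.17×102 = 140.6
Vm = 61.4 · log₁₀(0.1092) = 61.4 × (-0.9618) = -59.05 mV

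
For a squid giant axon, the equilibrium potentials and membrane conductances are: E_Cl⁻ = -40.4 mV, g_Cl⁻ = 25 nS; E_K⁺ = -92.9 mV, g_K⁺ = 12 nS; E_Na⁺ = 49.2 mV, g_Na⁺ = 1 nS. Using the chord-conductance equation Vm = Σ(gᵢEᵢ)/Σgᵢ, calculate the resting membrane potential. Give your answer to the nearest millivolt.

-55 mV

Σ gᵢEᵢ = 25·(-40.4) + 12·(-92.9) + 1·(49.2) = -2075.60
Σ gᵢ = 25 + 12 + 1 = 38
Vm = -2075.60 / 38 = -54.62 mV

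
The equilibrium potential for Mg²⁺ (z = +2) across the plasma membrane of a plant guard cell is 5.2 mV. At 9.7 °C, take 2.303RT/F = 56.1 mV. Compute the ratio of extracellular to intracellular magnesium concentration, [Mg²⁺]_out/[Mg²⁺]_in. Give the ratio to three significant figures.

log₁₀([out]/[in]) = E·z/(56.1) = 5.2 × 2 / 56.1 = 0.1854
[out]/[in] = 10^(0.1854) = 1.532

1.53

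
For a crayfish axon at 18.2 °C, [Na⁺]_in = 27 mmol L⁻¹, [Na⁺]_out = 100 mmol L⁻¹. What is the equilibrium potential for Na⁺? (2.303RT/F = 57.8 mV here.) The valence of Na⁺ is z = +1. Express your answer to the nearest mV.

E = (57.8/z) · log₁₀([Na⁺]_out/[Na⁺]_in) with z = +1.
= (57.8/1) · log₁₀(100/27) = 57.80 · log₁₀(3.704)
= 57.80 · (0.5686) = 32.87 mV

33 mV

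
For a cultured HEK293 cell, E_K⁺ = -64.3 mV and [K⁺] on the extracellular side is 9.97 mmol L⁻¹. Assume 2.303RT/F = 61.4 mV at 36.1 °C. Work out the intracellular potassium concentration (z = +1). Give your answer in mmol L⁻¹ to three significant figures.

Nernst: E = (61.4/1) · log₁₀([out]/[in]), so log₁₀([out]/[in]) = -64.3 × 1 / 61.4 = -1.0472.
[out]/[in] = 10^(-1.0472) = 0.0897.
[in] = 9.97 / 0.0897 = 111.2 mmol L⁻¹.

111 mmol L⁻¹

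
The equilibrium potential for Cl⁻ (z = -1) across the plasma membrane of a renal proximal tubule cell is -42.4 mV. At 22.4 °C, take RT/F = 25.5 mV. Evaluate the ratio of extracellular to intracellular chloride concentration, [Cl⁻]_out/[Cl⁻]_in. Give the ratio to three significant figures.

5.27

ln([out]/[in]) = E·z/(25.5) = -42.4 × -1 / 25.5 = 1.6627
[out]/[in] = e^(1.6627) = 5.274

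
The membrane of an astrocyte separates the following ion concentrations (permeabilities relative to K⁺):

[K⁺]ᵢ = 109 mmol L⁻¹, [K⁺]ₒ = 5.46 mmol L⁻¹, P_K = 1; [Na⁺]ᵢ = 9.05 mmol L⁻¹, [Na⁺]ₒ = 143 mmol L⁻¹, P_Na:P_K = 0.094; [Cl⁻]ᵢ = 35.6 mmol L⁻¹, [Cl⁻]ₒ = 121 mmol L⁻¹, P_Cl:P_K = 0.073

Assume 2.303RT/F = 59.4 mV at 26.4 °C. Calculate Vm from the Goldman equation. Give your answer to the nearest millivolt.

Vm = 59.4 · log₁₀[(Σ P·[cation]ₒ + Σ P·[anion]ᵢ) / (Σ P·[cation]ᵢ + Σ P·[anion]ₒ)]
Numerator = 1×5.46 + 0.094×143 + 0.073×35.6 = 21.5
Denominator = 1×109 + 0.094×9.05 + 0.073×121 = 118.7
Vm = 59.4 · log₁₀(0.18116) = 59.4 × (-0.7419) = -44.07 mV

-44 mV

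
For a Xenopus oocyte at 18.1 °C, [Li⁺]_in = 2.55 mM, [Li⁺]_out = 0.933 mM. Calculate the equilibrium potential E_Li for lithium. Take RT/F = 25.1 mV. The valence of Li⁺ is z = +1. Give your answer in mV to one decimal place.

-25.2 mV

E = (25.1/z) · ln([Li⁺]_out/[Li⁺]_in) with z = +1.
= (25.1/1) · ln(0.933/2.55) = 25.10 · ln(0.3659)
= 25.10 · (-1.0054) = -25.24 mV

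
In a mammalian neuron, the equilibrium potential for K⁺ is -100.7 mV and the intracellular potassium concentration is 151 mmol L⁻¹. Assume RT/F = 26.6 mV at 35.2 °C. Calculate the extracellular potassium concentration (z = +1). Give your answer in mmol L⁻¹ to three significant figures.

3.43 mmol L⁻¹

Nernst: E = (26.6/1) · ln([out]/[in]), so ln([out]/[in]) = -100.7 × 1 / 26.6 = -3.7857.
[out]/[in] = e^(-3.7857) = 0.02269.
[out] = 0.02269 × 151 = 3.427 mmol L⁻¹.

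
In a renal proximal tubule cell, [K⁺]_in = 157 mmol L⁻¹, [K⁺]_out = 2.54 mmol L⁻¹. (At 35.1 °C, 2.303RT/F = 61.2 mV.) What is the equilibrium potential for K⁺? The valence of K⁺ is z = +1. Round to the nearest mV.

-110 mV

E = (61.2/z) · log₁₀([K⁺]_out/[K⁺]_in) with z = +1.
= (61.2/1) · log₁₀(2.54/157) = 61.20 · log₁₀(0.01618)
= 61.20 · (-1.7911) = -109.61 mV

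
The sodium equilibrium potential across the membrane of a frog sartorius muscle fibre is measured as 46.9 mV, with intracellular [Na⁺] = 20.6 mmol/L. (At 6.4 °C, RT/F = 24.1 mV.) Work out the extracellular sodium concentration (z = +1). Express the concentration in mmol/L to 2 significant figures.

Nernst: E = (24.1/1) · ln([out]/[in]), so ln([out]/[in]) = 46.9 × 1 / 24.1 = 1.9461.
[out]/[in] = e^(1.9461) = 7.001.
[out] = 7.001 × 20.6 = 144.2 mmol/L.

140 mmol/L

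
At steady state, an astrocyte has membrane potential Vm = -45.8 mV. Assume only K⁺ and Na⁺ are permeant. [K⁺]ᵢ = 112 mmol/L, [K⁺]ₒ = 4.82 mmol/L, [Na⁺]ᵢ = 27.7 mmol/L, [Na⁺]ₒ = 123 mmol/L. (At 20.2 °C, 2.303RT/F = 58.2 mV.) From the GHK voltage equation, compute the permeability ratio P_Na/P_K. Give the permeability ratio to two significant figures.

0.11

Let α = P_Na/P_K. GHK: Vm = 58.2·log₁₀[(Kₒ + α·Naₒ)/(Kᵢ + α·Naᵢ)].
10^(Vm/58.2) = 10^(-45.8/58.2) = 0.16333
So 0.16333·(Kᵢ + α·Naᵢ) = Kₒ + α·Naₒ → α = (0.16333·112.0 − 4.82) / (123.0 − 0.16333·27.7)
α = (18.29 − 4.82) / (123.0 − 4.524) = 13.47/118.5 = 0.1137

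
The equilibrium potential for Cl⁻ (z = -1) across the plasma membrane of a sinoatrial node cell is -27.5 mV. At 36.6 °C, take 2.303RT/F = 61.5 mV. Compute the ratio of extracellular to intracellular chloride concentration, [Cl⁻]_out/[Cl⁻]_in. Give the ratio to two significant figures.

2.8

log₁₀([out]/[in]) = E·z/(61.5) = -27.5 × -1 / 61.5 = 0.4472
[out]/[in] = 10^(0.4472) = 2.8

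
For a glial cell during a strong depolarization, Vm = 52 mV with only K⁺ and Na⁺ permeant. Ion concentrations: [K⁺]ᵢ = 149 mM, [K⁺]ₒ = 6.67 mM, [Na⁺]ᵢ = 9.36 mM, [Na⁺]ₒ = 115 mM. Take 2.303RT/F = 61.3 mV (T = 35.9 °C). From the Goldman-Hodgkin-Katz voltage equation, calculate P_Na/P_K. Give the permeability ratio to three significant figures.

21.3

Let α = P_Na/P_K. GHK: Vm = 61.3·log₁₀[(Kₒ + α·Naₒ)/(Kᵢ + α·Naᵢ)].
10^(Vm/61.3) = 10^(52.0/61.3) = 7.0516
So 7.0516·(Kᵢ + α·Naᵢ) = Kₒ + α·Naₒ → α = (7.0516·149.0 − 6.67) / (115.0 − 7.0516·9.36)
α = (1051 − 6.67) / (115.0 − 66) = 1044/49 = 21.31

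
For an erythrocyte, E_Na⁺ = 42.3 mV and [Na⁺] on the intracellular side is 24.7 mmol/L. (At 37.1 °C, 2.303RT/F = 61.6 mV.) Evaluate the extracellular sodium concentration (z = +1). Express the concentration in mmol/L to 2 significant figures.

Nernst: E = (61.6/1) · log₁₀([out]/[in]), so log₁₀([out]/[in]) = 42.3 × 1 / 61.6 = 0.6867.
[out]/[in] = 10^(0.6867) = 4.861.
[out] = 4.861 × 24.7 = 120.1 mmol/L.

120 mmol/L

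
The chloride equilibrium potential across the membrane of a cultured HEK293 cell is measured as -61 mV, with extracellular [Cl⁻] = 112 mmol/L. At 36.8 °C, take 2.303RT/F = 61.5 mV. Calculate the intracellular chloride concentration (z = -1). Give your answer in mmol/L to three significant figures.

Nernst: E = (61.5/-1) · log₁₀([out]/[in]), so log₁₀([out]/[in]) = -61.0 × -1 / 61.5 = 0.9919.
[out]/[in] = 10^(0.9919) = 9.815.
[in] = 112 / 9.815 = 11.41 mmol/L.

11.4 mmol/L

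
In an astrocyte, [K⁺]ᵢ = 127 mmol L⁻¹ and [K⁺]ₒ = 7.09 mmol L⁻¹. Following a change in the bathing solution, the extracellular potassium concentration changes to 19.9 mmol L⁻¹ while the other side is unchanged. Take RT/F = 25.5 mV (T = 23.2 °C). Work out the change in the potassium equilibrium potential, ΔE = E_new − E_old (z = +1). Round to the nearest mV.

26 mV

E_old = (25.5/1)·ln(7.09/127) = -73.58 mV
E_new = (25.5/1)·ln(19.9/127) = -47.26 mV
ΔE = -47.26 − (-73.58) = 26.32 mV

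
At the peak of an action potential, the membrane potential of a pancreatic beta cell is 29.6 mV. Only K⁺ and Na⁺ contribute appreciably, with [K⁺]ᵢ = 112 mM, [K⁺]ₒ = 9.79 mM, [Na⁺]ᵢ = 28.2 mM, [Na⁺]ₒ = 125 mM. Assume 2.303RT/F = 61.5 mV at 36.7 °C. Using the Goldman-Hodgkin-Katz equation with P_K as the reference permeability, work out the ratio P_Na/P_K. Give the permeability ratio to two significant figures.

Let α = P_Na/P_K. GHK: Vm = 61.5·log₁₀[(Kₒ + α·Naₒ)/(Kᵢ + α·Naᵢ)].
10^(Vm/61.5) = 10^(29.6/61.5) = 3.029
So 3.029·(Kᵢ + α·Naᵢ) = Kₒ + α·Naₒ → α = (3.029·112.0 − 9.79) / (125.0 − 3.029·28.2)
α = (339.2 − 9.79) / (125.0 − 85.42) = 329.5/39.58 = 8.323

8.3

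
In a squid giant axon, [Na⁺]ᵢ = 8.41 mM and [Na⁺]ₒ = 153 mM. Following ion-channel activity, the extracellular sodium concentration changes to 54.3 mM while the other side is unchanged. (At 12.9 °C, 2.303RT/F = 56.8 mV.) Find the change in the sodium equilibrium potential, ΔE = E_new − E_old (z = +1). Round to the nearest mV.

E_old = (56.8/1)·log₁₀(153/8.41) = 71.56 mV
E_new = (56.8/1)·log₁₀(54.3/8.41) = 46.01 mV
ΔE = 46.01 − (71.56) = -25.55 mV

-26 mV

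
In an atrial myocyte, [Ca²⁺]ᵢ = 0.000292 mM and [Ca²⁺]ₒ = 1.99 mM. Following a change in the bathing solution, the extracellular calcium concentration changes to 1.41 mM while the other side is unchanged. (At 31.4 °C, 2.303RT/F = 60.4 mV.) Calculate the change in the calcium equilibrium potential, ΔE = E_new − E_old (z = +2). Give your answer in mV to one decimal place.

E_old = (60.4/2)·log₁₀(1.99/0.000292) = 115.77 mV
E_new = (60.4/2)·log₁₀(1.41/0.000292) = 111.25 mV
ΔE = 111.25 − (115.77) = -4.52 mV

-4.5 mV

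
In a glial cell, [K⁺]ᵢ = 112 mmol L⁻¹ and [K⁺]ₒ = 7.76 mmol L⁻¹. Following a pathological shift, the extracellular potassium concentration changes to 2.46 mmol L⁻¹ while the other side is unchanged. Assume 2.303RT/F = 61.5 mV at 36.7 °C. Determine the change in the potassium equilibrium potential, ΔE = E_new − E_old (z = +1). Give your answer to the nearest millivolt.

E_old = (61.5/1)·log₁₀(7.76/112) = -71.30 mV
E_new = (61.5/1)·log₁₀(2.46/112) = -101.98 mV
ΔE = -101.98 − (-71.30) = -30.68 mV

-31 mV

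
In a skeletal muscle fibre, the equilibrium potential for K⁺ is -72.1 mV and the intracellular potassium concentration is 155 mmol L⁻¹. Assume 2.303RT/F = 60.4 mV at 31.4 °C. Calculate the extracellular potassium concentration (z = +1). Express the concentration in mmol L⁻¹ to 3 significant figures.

Nernst: E = (60.4/1) · log₁₀([out]/[in]), so log₁₀([out]/[in]) = -72.1 × 1 / 60.4 = -1.1937.
[out]/[in] = 10^(-1.1937) = 0.06402.
[out] = 0.06402 × 155 = 9.923 mmol L⁻¹.

9.92 mmol L⁻¹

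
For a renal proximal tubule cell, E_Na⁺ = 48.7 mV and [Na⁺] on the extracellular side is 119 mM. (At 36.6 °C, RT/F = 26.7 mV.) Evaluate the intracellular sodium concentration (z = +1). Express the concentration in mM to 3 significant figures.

19.2 mM

Nernst: E = (26.7/1) · ln([out]/[in]), so ln([out]/[in]) = 48.7 × 1 / 26.7 = 1.8240.
[out]/[in] = e^(1.8240) = 6.196.
[in] = 119 / 6.196 = 19.2 mM.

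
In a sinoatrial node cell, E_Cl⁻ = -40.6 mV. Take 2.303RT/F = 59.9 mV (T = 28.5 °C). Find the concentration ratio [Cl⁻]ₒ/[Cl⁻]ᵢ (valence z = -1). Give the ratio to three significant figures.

log₁₀([out]/[in]) = E·z/(59.9) = -40.6 × -1 / 59.9 = 0.6778
[out]/[in] = 10^(0.6778) = 4.762

4.76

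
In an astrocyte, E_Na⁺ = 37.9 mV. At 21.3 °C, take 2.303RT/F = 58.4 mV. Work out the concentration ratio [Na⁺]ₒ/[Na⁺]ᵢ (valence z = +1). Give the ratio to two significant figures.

log₁₀([out]/[in]) = E·z/(58.4) = 37.9 × 1 / 58.4 = 0.6490
[out]/[in] = 10^(0.6490) = 4.456

4.5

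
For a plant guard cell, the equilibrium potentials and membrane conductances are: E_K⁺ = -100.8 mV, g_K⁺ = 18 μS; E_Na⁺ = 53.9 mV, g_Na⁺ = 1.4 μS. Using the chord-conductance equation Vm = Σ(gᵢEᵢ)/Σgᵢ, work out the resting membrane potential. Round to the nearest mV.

Σ gᵢEᵢ = 18·(-100.8) + 1.4·(53.9) = -1738.94
Σ gᵢ = 18 + 1.4 = 19.4
Vm = -1738.94 / 19.4 = -89.64 mV

-90 mV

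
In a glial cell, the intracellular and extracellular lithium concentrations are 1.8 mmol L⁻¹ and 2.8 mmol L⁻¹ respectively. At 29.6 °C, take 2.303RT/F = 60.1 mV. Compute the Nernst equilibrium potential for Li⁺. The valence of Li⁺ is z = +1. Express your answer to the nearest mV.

E = (60.1/z) · log₁₀([Li⁺]_out/[Li⁺]_in) with z = +1.
= (60.1/1) · log₁₀(2.8/1.8) = 60.10 · log₁₀(1.556)
= 60.10 · (0.1919) = 11.53 mV

12 mV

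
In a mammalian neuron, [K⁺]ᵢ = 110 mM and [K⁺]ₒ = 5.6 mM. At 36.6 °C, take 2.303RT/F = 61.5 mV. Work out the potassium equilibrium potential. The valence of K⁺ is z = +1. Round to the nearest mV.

-80 mV

E = (61.5/z) · log₁₀([K⁺]_out/[K⁺]_in) with z = +1.
= (61.5/1) · log₁₀(5.6/110) = 61.50 · log₁₀(0.05091)
= 61.50 · (-1.2932) = -79.53 mV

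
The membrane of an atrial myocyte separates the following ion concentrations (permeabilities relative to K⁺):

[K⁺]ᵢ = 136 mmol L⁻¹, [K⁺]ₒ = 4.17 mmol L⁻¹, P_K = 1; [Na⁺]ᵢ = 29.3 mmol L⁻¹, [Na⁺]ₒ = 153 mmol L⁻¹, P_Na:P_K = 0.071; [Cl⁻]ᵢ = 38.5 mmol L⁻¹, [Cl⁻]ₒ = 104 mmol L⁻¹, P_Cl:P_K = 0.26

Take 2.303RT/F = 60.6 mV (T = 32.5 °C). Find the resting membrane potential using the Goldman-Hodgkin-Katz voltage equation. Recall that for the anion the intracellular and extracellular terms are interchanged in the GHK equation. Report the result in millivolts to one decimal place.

Vm = 60.6 · log₁₀[(Σ P·[cation]ₒ + Σ P·[anion]ᵢ) / (Σ P·[cation]ᵢ + Σ P·[anion]ₒ)]
Numerator = 1×4.17 + 0.071×153 + 0.26×38.5 = 25.04
Denominator = 1×136 + 0.071×29.3 + 0.26×104 = 165.1
Vm = 60.6 · log₁₀(0.15167) = 60.6 × (-0.8191) = -49.64 mV

-49.6 mV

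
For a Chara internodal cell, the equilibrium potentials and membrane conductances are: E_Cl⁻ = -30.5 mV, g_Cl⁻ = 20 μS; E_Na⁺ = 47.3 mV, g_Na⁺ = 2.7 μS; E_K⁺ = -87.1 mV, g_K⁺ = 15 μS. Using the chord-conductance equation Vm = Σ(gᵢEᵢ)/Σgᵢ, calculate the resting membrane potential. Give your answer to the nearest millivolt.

-47 mV

Σ gᵢEᵢ = 20·(-30.5) + 2.7·(47.3) + 15·(-87.1) = -1788.79
Σ gᵢ = 20 + 2.7 + 15 = 37.7
Vm = -1788.79 / 37.7 = -47.45 mV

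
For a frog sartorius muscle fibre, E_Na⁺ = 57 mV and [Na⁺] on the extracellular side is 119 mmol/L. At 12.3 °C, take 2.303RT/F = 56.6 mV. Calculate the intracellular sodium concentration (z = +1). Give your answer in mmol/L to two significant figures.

Nernst: E = (56.6/1) · log₁₀([out]/[in]), so log₁₀([out]/[in]) = 57.0 × 1 / 56.6 = 1.0071.
[out]/[in] = 10^(1.0071) = 10.16.
[in] = 119 / 10.16 = 11.71 mmol/L.

12 mmol/L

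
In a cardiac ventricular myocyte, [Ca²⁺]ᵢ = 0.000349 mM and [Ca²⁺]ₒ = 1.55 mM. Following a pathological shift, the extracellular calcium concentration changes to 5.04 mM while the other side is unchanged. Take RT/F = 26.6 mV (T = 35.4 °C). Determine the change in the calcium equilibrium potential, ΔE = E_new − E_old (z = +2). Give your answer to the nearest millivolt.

E_old = (26.6/2)·ln(1.55/0.000349) = 111.70 mV
E_new = (26.6/2)·ln(5.04/0.000349) = 127.39 mV
ΔE = 127.39 − (111.70) = 15.68 mV

16 mV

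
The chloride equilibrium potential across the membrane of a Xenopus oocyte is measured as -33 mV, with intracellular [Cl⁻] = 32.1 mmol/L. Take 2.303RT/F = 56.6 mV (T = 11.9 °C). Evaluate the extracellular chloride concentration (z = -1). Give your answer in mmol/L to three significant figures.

123 mmol/L

Nernst: E = (56.6/-1) · log₁₀([out]/[in]), so log₁₀([out]/[in]) = -33.0 × -1 / 56.6 = 0.5830.
[out]/[in] = 10^(0.5830) = 3.829.
[out] = 3.829 × 32.1 = 122.9 mmol/L.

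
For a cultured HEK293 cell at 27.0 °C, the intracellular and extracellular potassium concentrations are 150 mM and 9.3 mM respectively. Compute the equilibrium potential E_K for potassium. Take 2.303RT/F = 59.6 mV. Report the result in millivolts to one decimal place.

E = (59.6/z) · log₁₀([K⁺]_out/[K⁺]_in) with z = +1.
= (59.6/1) · log₁₀(9.3/150) = 59.60 · log₁₀(0.062)
= 59.60 · (-1.2076) = -71.97 mV

-72.0 mV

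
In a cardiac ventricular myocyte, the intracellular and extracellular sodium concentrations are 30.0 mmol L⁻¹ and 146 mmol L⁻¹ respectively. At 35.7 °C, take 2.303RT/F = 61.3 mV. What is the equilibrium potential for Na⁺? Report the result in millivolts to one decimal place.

E = (61.3/z) · log₁₀([Na⁺]_out/[Na⁺]_in) with z = +1.
= (61.3/1) · log₁₀(146/30.0) = 61.30 · log₁₀(4.867)
= 61.30 · (0.6872) = 42.13 mV

42.1 mV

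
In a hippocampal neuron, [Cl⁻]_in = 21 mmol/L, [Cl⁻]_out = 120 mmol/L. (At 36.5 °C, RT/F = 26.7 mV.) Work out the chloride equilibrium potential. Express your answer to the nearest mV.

-47 mV

E = (26.7/z) · ln([Cl⁻]_out/[Cl⁻]_in) with z = -1.
For an anion, dividing by z = -1 reverses the sign.
= (26.7/-1) · ln(120/21) = -26.70 · ln(5.714)
= -26.70 · (1.7430) = -46.54 mV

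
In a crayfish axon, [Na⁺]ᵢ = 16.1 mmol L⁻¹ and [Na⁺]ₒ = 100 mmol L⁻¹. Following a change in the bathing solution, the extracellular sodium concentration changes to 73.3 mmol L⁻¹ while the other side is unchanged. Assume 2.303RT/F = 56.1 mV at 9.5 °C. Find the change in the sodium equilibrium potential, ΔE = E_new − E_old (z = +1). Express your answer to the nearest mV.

-8 mV

E_old = (56.1/1)·log₁₀(100/16.1) = 44.50 mV
E_new = (56.1/1)·log₁₀(73.3/16.1) = 36.93 mV
ΔE = 36.93 − (44.50) = -7.57 mV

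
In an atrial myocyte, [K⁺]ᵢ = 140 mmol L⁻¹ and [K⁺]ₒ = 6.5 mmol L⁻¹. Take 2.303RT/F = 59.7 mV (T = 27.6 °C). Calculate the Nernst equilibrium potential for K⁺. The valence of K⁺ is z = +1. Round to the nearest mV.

E = (59.7/z) · log₁₀([K⁺]_out/[K⁺]_in) with z = +1.
= (59.7/1) · log₁₀(6.5/140) = 59.70 · log₁₀(0.04643)
= 59.70 · (-1.3332) = -79.59 mV

-80 mV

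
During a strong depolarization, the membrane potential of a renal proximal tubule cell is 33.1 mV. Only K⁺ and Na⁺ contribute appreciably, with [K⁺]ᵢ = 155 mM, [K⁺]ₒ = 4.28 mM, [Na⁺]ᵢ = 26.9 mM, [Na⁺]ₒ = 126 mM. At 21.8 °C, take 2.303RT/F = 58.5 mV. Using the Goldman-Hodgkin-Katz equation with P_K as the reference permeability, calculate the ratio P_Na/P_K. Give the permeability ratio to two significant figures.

21

Let α = P_Na/P_K. GHK: Vm = 58.5·log₁₀[(Kₒ + α·Naₒ)/(Kᵢ + α·Naᵢ)].
10^(Vm/58.5) = 10^(33.1/58.5) = 3.6797
So 3.6797·(Kᵢ + α·Naᵢ) = Kₒ + α·Naₒ → α = (3.6797·155.0 − 4.28) / (126.0 − 3.6797·26.9)
α = (570.4 − 4.28) / (126.0 − 98.98) = 566.1/27.02 = 20.95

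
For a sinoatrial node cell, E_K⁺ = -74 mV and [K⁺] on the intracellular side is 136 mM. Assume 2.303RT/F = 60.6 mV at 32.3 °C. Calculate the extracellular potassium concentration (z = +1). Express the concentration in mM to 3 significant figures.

Nernst: E = (60.6/1) · log₁₀([out]/[in]), so log₁₀([out]/[in]) = -74.0 × 1 / 60.6 = -1.2211.
[out]/[in] = 10^(-1.2211) = 0.0601.
[out] = 0.0601 × 136 = 8.174 mM.

8.17 mM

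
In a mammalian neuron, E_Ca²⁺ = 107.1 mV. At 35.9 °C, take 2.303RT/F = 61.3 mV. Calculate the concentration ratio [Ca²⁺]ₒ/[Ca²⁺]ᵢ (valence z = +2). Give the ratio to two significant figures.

log₁₀([out]/[in]) = E·z/(61.3) = 107.1 × 2 / 61.3 = 3.4943
[out]/[in] = 10^(3.4943) = 3121

3100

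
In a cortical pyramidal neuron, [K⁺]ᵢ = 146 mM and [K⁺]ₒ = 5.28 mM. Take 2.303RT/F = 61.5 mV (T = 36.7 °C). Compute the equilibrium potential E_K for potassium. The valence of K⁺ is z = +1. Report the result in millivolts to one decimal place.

E = (61.5/z) · log₁₀([K⁺]_out/[K⁺]_in) with z = +1.
= (61.5/1) · log₁₀(5.28/146) = 61.50 · log₁₀(0.03616)
= 61.50 · (-1.4417) = -88.67 mV

-88.7 mV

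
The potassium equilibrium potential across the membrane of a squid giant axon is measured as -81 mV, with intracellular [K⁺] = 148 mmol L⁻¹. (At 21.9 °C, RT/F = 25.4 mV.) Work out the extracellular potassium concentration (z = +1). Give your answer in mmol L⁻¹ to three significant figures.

6.10 mmol L⁻¹

Nernst: E = (25.4/1) · ln([out]/[in]), so ln([out]/[in]) = -81.0 × 1 / 25.4 = -3.1890.
[out]/[in] = e^(-3.1890) = 0.04121.
[out] = 0.04121 × 148 = 6.1 mmol L⁻¹.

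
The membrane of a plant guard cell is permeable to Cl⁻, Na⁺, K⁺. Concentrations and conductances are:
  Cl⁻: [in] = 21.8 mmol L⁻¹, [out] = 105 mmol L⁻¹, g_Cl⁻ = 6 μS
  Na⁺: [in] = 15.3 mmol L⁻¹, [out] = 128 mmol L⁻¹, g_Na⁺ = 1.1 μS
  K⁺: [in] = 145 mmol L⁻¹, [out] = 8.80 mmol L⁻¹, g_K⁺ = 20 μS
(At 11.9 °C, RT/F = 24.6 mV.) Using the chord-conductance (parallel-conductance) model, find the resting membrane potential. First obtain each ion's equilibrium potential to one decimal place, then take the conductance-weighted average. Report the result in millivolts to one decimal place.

-57.3 mV

E_Cl⁻ = (24.6/-1)·ln(105/21.8) = -38.7 mV
E_Na⁺ = (24.6/1)·ln(128/15.3) = 52.3 mV
E_K⁺ = (24.6/1)·ln(8.80/145) = -68.9 mV
Vm = (Σ gᵢEᵢ)/(Σ gᵢ) = (6·-38.7 + 1.1·52.3 + 20·-68.9) / (6 + 1.1 + 20)
= -1552.67 / 27.1 = -57.29 mV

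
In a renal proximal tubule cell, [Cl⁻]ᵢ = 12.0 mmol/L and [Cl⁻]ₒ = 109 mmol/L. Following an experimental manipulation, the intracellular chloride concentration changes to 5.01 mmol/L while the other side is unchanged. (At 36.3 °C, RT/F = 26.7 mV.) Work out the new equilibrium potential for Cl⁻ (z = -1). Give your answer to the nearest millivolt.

-82 mV

After the shift: [Cl⁻]_out = 109, [Cl⁻]_in = 5.01 mmol/L.
E_new = (26.7/-1)·ln(109/5.01) = -26.70 · (3.0799) = -82.23 mV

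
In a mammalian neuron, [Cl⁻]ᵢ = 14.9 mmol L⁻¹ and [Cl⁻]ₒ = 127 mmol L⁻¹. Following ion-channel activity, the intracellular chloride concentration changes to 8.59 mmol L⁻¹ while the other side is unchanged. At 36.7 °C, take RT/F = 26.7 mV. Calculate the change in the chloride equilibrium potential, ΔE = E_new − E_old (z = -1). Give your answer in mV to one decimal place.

E_old = (26.7/-1)·ln(127/14.9) = -57.21 mV
E_new = (26.7/-1)·ln(127/8.59) = -71.92 mV
ΔE = -71.92 − (-57.21) = -14.71 mV

-14.7 mV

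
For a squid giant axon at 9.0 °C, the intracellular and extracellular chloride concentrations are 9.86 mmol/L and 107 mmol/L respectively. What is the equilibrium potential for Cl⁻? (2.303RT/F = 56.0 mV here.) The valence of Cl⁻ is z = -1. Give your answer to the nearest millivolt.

-58 mV

E = (56.0/z) · log₁₀([Cl⁻]_out/[Cl⁻]_in) with z = -1.
For an anion, dividing by z = -1 reverses the sign.
= (56.0/-1) · log₁₀(107/9.86) = -56.00 · log₁₀(10.85)
= -56.00 · (1.0355) = -57.99 mV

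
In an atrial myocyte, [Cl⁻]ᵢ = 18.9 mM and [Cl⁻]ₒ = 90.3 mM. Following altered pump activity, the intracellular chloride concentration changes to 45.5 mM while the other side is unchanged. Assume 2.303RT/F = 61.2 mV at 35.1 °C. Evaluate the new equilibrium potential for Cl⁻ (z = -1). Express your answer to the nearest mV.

-18 mV

After the shift: [Cl⁻]_out = 90.3, [Cl⁻]_in = 45.5 mM.
E_new = (61.2/-1)·log₁₀(90.3/45.5) = -61.20 · (0.2977) = -18.22 mV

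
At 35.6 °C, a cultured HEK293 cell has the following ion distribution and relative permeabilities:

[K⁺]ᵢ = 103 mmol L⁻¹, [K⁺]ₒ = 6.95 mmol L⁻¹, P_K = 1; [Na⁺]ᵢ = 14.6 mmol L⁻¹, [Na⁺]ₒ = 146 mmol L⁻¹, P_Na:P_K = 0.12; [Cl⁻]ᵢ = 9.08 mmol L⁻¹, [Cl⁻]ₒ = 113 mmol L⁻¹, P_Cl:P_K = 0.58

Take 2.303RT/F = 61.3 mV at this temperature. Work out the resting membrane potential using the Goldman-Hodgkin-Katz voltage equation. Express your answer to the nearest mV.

Vm = 61.3 · log₁₀[(Σ P·[cation]ₒ + Σ P·[anion]ᵢ) / (Σ P·[cation]ᵢ + Σ P·[anion]ₒ)]
Numerator = 1×6.95 + 0.12×146 + 0.58×9.08 = 29.74
Denominator = 1×103 + 0.12×14.6 + 0.58×113 = 170.3
Vm = 61.3 · log₁₀(0.17462) = 61.3 × (-0.7579) = -46.46 mV

-46 mV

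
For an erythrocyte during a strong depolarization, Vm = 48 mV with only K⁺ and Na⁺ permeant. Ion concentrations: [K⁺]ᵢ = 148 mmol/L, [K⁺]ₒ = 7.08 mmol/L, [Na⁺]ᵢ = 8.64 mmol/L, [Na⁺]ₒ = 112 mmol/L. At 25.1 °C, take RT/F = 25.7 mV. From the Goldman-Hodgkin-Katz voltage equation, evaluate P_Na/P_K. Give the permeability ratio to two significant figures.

Let α = P_Na/P_K. GHK: Vm = 25.7·ln[(Kₒ + α·Naₒ)/(Kᵢ + α·Naᵢ)].
e^(Vm/25.7) = e^(48.0/25.7) = 6.4734
So 6.4734·(Kᵢ + α·Naᵢ) = Kₒ + α·Naₒ → α = (6.4734·148.0 − 7.08) / (112.0 − 6.4734·8.64)
α = (958.1 − 7.08) / (112.0 − 55.93) = 951/56.07 = 16.96

17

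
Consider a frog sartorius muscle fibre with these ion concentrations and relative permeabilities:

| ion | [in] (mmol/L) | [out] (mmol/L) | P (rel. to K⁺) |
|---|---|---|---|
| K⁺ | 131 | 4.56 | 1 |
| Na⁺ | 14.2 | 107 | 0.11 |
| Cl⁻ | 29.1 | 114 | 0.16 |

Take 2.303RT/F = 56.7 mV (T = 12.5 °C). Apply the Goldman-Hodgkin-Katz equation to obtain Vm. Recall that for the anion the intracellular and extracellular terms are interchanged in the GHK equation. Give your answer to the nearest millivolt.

-49 mV

Vm = 56.7 · log₁₀[(Σ P·[cation]ₒ + Σ P·[anion]ᵢ) / (Σ P·[cation]ᵢ + Σ P·[anion]ₒ)]
Numerator = 1×4.56 + 0.11×107 + 0.16×29.1 = 20.99
Denominator = 1×131 + 0.11×14.2 + 0.16×114 = 150.8
Vm = 56.7 · log₁₀(0.13916) = 56.7 × (-0.8565) = -48.56 mV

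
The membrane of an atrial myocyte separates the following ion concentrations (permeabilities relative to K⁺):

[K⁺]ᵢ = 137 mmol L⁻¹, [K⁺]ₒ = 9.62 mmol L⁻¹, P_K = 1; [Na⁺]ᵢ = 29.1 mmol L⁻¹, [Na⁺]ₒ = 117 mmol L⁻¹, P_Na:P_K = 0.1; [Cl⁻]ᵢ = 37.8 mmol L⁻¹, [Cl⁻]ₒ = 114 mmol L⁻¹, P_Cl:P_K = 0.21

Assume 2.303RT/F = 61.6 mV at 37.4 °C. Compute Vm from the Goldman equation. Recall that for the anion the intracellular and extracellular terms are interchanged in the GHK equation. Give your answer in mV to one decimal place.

Vm = 61.6 · log₁₀[(Σ P·[cation]ₒ + Σ P·[anion]ᵢ) / (Σ P·[cation]ᵢ + Σ P·[anion]ₒ)]
Numerator = 1×9.62 + 0.1×117 + 0.21×37.8 = 29.26
Denominator = 1×137 + 0.1×29.1 + 0.21×114 = 163.8
Vm = 61.6 · log₁₀(0.17857) = 61.6 × (-0.7482) = -46.09 mV

-46.1 mV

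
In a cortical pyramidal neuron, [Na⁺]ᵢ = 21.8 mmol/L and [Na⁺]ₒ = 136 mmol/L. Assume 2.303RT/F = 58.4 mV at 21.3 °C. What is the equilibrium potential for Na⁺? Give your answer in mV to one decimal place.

46.4 mV

E = (58.4/z) · log₁₀([Na⁺]_out/[Na⁺]_in) with z = +1.
= (58.4/1) · log₁₀(136/21.8) = 58.40 · log₁₀(6.239)
= 58.40 · (0.7951) = 46.43 mV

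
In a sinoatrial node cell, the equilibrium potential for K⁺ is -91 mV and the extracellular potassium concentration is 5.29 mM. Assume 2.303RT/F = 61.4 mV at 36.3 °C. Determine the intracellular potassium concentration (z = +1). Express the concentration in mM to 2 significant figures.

160 mM

Nernst: E = (61.4/1) · log₁₀([out]/[in]), so log₁₀([out]/[in]) = -91.0 × 1 / 61.4 = -1.4821.
[out]/[in] = 10^(-1.4821) = 0.03295.
[in] = 5.29 / 0.03295 = 160.5 mM.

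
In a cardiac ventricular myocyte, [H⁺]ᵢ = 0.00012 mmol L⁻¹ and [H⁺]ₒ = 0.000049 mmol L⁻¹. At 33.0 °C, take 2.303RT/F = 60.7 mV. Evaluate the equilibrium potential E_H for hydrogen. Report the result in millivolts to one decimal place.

E = (60.7/z) · log₁₀([H⁺]_out/[H⁺]_in) with z = +1.
= (60.7/1) · log₁₀(0.000049/0.00012) = 60.70 · log₁₀(0.4083)
= 60.70 · (-0.3890) = -23.61 mV

-23.6 mV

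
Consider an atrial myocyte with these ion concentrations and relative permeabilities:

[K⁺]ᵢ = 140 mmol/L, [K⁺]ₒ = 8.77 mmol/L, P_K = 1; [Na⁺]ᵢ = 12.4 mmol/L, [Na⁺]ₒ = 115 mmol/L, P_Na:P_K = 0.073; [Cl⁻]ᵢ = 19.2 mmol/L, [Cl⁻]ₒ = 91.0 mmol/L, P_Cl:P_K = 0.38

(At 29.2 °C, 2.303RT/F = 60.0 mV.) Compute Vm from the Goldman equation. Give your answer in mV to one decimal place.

-51.3 mV

Vm = 60.0 · log₁₀[(Σ P·[cation]ₒ + Σ P·[anion]ᵢ) / (Σ P·[cation]ᵢ + Σ P·[anion]ₒ)]
Numerator = 1×8.77 + 0.073×115 + 0.38×19.2 = 24.46
Denominator = 1×140 + 0.073×12.4 + 0.38×91.0 = 175.5
Vm = 60.0 · log₁₀(0.13939) = 60.0 × (-0.8558) = -51.35 mV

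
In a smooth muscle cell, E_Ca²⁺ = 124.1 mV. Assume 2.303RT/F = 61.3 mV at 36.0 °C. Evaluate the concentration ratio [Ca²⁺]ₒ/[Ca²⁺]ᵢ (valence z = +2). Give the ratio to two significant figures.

log₁₀([out]/[in]) = E·z/(61.3) = 124.1 × 2 / 61.3 = 4.0489
[out]/[in] = 10^(4.0489) = 1.119e+04

11000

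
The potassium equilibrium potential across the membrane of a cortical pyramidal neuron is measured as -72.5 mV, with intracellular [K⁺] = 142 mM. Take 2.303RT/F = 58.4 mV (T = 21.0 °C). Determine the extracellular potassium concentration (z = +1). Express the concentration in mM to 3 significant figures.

Nernst: E = (58.4/1) · log₁₀([out]/[in]), so log₁₀([out]/[in]) = -72.5 × 1 / 58.4 = -1.2414.
[out]/[in] = 10^(-1.2414) = 0.05735.
[out] = 0.05735 × 142 = 8.144 mM.

8.14 mM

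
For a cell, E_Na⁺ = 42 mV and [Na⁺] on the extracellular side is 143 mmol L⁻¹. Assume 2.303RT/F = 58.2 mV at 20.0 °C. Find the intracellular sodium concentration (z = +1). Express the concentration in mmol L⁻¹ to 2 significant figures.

27 mmol L⁻¹

Nernst: E = (58.2/1) · log₁₀([out]/[in]), so log₁₀([out]/[in]) = 42.0 × 1 / 58.2 = 0.7216.
[out]/[in] = 10^(0.7216) = 5.268.
[in] = 143 / 5.268 = 27.14 mmol L⁻¹.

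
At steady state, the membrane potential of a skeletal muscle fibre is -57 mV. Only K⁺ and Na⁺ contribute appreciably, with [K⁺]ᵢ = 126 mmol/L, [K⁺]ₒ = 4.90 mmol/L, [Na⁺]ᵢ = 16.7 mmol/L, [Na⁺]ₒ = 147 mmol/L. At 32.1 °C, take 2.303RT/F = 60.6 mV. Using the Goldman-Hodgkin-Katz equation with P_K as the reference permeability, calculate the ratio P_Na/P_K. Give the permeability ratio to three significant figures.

Let α = P_Na/P_K. GHK: Vm = 60.6·log₁₀[(Kₒ + α·Naₒ)/(Kᵢ + α·Naᵢ)].
10^(Vm/60.6) = 10^(-57.0/60.6) = 0.11466
So 0.11466·(Kᵢ + α·Naᵢ) = Kₒ + α·Naₒ → α = (0.11466·126.0 − 4.9) / (147.0 − 0.11466·16.7)
α = (14.45 − 4.9) / (147.0 − 1.915) = 9.547/145.1 = 0.0658

0.0658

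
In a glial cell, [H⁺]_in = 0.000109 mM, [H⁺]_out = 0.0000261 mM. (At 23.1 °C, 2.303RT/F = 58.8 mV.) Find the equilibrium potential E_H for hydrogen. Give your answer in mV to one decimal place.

-36.5 mV

E = (58.8/z) · log₁₀([H⁺]_out/[H⁺]_in) with z = +1.
= (58.8/1) · log₁₀(0.0000261/0.000109) = 58.80 · log₁₀(0.2394)
= 58.80 · (-0.6208) = -36.50 mV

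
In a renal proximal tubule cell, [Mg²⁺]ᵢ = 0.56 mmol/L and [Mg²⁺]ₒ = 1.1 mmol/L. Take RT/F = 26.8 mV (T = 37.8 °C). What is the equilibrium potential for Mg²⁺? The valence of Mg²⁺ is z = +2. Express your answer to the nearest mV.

9 mV

E = (26.8/z) · ln([Mg²⁺]_out/[Mg²⁺]_in) with z = +2.
= (26.8/2) · ln(1.1/0.56) = 13.40 · ln(1.964)
= 13.40 · (0.6751) = 9.05 mV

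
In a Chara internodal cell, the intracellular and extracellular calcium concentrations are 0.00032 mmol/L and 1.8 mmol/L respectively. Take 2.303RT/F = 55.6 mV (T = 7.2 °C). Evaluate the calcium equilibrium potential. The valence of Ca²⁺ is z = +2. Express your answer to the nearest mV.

E = (55.6/z) · log₁₀([Ca²⁺]_out/[Ca²⁺]_in) with z = +2.
= (55.6/2) · log₁₀(1.8/0.00032) = 27.80 · log₁₀(5625)
= 27.80 · (3.7501) = 104.25 mV

104 mV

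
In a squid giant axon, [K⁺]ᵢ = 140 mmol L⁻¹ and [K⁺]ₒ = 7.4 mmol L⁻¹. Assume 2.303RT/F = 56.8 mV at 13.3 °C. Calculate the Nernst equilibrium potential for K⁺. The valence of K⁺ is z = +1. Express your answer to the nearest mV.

E = (56.8/z) · log₁₀([K⁺]_out/[K⁺]_in) with z = +1.
= (56.8/1) · log₁₀(7.4/140) = 56.80 · log₁₀(0.05286)
= 56.80 · (-1.2769) = -72.53 mV

-73 mV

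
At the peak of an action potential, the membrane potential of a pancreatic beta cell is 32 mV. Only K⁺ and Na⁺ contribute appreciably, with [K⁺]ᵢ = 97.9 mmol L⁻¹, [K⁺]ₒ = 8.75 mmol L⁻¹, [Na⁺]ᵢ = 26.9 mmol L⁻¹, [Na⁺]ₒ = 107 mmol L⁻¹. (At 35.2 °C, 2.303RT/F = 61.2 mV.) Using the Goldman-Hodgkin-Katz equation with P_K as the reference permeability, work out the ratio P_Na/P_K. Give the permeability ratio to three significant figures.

18.3

Let α = P_Na/P_K. GHK: Vm = 61.2·log₁₀[(Kₒ + α·Naₒ)/(Kᵢ + α·Naᵢ)].
10^(Vm/61.2) = 10^(32.0/61.2) = 3.3333
So 3.3333·(Kᵢ + α·Naᵢ) = Kₒ + α·Naₒ → α = (3.3333·97.9 − 8.75) / (107.0 − 3.3333·26.9)
α = (326.3 − 8.75) / (107.0 − 89.67) = 317.6/17.33 = 18.32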